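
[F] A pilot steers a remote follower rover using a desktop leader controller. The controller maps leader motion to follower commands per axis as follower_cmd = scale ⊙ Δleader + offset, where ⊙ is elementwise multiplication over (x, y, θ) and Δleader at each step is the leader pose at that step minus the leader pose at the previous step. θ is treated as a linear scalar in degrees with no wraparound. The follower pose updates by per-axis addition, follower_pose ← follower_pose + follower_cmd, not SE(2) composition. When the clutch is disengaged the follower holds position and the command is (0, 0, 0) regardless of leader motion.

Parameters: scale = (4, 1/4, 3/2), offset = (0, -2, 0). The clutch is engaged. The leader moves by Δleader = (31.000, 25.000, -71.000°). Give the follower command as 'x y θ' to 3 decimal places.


axis x: 4·31.000 + 0 = 124.000
axis y: 1/4·25.000 + -2 = 4.250
axis θ: 3/2·-71.000 + 0 = -106.500

124.000 4.250 -106.500


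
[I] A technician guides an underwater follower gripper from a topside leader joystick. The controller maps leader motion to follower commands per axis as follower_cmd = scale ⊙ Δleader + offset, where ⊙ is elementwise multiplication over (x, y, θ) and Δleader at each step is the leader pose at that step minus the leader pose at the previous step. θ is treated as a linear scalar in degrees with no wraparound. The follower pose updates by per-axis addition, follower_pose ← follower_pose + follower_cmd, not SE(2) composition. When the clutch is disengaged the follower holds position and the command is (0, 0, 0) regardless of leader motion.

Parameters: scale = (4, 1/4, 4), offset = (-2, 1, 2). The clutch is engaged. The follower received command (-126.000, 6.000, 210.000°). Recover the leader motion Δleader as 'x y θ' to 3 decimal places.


-31.000 20.000 52.000

axis x: (-126.000 − -2) / (4) = -31.000
axis y: (6.000 − 1) / (1/4) = 20.000
axis θ: (210.000 − 2) / (4) = 52.000


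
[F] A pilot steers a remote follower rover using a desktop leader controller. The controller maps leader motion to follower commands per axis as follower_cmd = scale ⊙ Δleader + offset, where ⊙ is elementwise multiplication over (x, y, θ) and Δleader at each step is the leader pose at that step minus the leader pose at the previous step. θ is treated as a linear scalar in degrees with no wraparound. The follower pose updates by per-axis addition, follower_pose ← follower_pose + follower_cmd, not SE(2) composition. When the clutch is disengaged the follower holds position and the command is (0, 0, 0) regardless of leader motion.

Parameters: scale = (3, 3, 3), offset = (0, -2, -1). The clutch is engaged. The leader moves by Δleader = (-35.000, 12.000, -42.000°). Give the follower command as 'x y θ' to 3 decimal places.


axis x: 3·-35.000 + 0 = -105.000
axis y: 3·12.000 + -2 = 34.000
axis θ: 3·-42.000 + -1 = -127.000

-105.000 34.000 -127.000


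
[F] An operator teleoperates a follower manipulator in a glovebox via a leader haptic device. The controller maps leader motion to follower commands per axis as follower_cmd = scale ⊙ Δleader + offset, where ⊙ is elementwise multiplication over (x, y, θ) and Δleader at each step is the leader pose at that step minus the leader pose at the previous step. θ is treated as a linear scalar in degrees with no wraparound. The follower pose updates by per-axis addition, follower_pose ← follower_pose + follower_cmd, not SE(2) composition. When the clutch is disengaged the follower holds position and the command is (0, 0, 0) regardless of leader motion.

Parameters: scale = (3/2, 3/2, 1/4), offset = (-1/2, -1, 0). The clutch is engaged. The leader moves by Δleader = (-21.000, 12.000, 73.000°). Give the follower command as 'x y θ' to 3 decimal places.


-32.000 17.000 18.250

axis x: 3/2·-21.000 + -1/2 = -32.000
axis y: 3/2·12.000 + -1 = 17.000
axis θ: 1/4·73.000 + 0 = 18.250


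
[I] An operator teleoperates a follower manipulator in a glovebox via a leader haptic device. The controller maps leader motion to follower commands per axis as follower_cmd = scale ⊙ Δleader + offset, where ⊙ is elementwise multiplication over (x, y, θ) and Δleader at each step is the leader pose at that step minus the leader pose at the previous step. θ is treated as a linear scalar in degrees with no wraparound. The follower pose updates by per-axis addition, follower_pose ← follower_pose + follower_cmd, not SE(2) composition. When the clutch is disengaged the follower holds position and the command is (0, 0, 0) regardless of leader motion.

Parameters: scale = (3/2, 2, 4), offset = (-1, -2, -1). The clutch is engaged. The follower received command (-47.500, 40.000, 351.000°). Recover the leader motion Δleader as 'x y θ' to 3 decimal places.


-31.000 21.000 88.000

axis x: (-47.500 − -1) / (3/2) = -31.000
axis y: (40.000 − -2) / (2) = 21.000
axis θ: (351.000 − -1) / (4) = 88.000


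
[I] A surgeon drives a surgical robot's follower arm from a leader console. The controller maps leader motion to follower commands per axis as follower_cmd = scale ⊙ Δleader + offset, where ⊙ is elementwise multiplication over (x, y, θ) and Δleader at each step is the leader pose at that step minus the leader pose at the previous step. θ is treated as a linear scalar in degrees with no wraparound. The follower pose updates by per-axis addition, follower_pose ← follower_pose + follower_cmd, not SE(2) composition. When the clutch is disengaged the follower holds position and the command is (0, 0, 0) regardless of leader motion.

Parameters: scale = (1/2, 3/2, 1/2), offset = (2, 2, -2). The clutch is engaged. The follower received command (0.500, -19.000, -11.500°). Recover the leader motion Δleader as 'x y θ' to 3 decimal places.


axis x: (0.500 − 2) / (1/2) = -3.000
axis y: (-19.000 − 2) / (3/2) = -14.000
axis θ: (-11.500 − -2) / (1/2) = -19.000

-3.000 -14.000 -19.000


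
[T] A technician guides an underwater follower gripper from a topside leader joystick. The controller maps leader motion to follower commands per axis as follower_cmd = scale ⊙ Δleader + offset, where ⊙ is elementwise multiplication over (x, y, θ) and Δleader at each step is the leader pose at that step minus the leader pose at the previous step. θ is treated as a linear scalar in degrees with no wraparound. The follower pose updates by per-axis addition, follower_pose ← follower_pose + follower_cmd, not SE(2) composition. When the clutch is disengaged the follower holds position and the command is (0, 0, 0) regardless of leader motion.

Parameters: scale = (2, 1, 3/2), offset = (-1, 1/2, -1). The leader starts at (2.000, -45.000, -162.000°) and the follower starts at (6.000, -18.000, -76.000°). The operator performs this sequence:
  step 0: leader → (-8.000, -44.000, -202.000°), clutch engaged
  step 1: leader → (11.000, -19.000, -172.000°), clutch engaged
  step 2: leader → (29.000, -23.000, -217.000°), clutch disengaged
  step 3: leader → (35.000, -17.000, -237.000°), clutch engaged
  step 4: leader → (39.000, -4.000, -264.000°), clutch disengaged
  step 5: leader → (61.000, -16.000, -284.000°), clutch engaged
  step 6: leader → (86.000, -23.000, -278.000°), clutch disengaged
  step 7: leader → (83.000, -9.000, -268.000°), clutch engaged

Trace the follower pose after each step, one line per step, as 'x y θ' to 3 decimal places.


step 0: Δleader=(-10.000, 1.000, -40.000°), engaged; cmd=(-21.000, 1.500, -61.000°) → follower=(-15.000, -16.500, -137.000°)
step 1: Δleader=(19.000, 25.000, 30.000°), engaged; cmd=(37.000, 25.500, 44.000°) → follower=(22.000, 9.000, -93.000°)
step 2: Δleader=(18.000, -4.000, -45.000°), disengaged; cmd=(0,0,0) → follower holds at (22.000, 9.000, -93.000°)
step 3: Δleader=(6.000, 6.000, -20.000°), engaged; cmd=(11.000, 6.500, -31.000°) → follower=(33.000, 15.500, -124.000°)
step 4: Δleader=(4.000, 13.000, -27.000°), disengaged; cmd=(0,0,0) → follower holds at (33.000, 15.500, -124.000°)
step 5: Δleader=(22.000, -12.000, -20.000°), engaged; cmd=(43.000, -11.500, -31.000°) → follower=(76.000, 4.000, -155.000°)
step 6: Δleader=(25.000, -7.000, 6.000°), disengaged; cmd=(0,0,0) → follower holds at (76.000, 4.000, -155.000°)
step 7: Δleader=(-3.000, 14.000, 10.000°), engaged; cmd=(-7.000, 14.500, 14.000°) → follower=(69.000, 18.500, -141.000°)

-15.000 -16.500 -137.000
22.000 9.000 -93.000
22.000 9.000 -93.000
33.000 15.500 -124.000
33.000 15.500 -124.000
76.000 4.000 -155.000
76.000 4.000 -155.000
69.000 18.500 -141.000


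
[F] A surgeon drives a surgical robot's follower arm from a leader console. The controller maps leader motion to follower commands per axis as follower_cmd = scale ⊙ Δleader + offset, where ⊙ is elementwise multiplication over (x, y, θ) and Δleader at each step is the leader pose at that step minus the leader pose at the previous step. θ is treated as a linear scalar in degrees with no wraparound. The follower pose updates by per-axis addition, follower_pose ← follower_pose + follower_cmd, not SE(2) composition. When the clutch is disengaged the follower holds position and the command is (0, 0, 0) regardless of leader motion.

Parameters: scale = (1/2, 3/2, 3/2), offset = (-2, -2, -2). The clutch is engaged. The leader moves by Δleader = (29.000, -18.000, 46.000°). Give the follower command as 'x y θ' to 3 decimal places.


12.500 -29.000 67.000

axis x: 1/2·29.000 + -2 = 12.500
axis y: 3/2·-18.000 + -2 = -29.000
axis θ: 3/2·46.000 + -2 = 67.000


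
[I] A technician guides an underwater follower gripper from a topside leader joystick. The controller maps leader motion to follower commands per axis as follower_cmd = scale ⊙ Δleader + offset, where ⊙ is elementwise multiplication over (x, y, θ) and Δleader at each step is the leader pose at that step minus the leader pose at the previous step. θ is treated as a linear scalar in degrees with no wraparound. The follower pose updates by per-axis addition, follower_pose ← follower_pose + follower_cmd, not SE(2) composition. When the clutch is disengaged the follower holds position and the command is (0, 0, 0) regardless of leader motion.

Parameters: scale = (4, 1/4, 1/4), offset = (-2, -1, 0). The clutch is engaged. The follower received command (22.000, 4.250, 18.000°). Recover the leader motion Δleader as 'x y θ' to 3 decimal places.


axis x: (22.000 − -2) / (4) = 6.000
axis y: (4.250 − -1) / (1/4) = 21.000
axis θ: (18.000 − 0) / (1/4) = 72.000

6.000 21.000 72.000


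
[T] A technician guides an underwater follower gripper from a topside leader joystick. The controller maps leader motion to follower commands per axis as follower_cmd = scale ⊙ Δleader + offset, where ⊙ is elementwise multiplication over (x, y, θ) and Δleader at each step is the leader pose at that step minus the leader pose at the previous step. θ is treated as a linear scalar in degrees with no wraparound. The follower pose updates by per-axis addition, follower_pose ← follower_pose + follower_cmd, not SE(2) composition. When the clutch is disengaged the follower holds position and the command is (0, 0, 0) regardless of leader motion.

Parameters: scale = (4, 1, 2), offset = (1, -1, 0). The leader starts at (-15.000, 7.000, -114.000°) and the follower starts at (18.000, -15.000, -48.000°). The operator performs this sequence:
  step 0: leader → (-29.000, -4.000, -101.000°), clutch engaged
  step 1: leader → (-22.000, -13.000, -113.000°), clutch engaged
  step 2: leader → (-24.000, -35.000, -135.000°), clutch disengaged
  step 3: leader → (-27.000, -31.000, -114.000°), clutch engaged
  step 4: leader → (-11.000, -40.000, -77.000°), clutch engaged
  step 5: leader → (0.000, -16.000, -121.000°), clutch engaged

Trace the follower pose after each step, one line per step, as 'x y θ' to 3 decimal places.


-37.000 -27.000 -22.000
-8.000 -37.000 -46.000
-8.000 -37.000 -46.000
-19.000 -34.000 -4.000
46.000 -44.000 70.000
91.000 -21.000 -18.000

step 0: Δleader=(-14.000, -11.000, 13.000°), engaged; cmd=(-55.000, -12.000, 26.000°) → follower=(-37.000, -27.000, -22.000°)
step 1: Δleader=(7.000, -9.000, -12.000°), engaged; cmd=(29.000, -10.000, -24.000°) → follower=(-8.000, -37.000, -46.000°)
step 2: Δleader=(-2.000, -22.000, -22.000°), disengaged; cmd=(0,0,0) → follower holds at (-8.000, -37.000, -46.000°)
step 3: Δleader=(-3.000, 4.000, 21.000°), engaged; cmd=(-11.000, 3.000, 42.000°) → follower=(-19.000, -34.000, -4.000°)
step 4: Δleader=(16.000, -9.000, 37.000°), engaged; cmd=(65.000, -10.000, 74.000°) → follower=(46.000, -44.000, 70.000°)
step 5: Δleader=(11.000, 24.000, -44.000°), engaged; cmd=(45.000, 23.000, -88.000°) → follower=(91.000, -21.000, -18.000°)


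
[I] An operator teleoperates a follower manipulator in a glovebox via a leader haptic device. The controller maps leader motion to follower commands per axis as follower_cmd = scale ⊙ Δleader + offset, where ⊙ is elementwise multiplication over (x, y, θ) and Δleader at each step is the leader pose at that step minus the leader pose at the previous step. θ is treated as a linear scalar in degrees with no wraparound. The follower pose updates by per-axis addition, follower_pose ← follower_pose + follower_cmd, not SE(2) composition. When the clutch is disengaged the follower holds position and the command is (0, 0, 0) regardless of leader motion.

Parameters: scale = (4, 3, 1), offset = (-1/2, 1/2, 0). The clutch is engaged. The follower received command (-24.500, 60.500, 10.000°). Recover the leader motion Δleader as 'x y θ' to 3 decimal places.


-6.000 20.000 10.000

axis x: (-24.500 − -1/2) / (4) = -6.000
axis y: (60.500 − 1/2) / (3) = 20.000
axis θ: (10.000 − 0) / (1) = 10.000


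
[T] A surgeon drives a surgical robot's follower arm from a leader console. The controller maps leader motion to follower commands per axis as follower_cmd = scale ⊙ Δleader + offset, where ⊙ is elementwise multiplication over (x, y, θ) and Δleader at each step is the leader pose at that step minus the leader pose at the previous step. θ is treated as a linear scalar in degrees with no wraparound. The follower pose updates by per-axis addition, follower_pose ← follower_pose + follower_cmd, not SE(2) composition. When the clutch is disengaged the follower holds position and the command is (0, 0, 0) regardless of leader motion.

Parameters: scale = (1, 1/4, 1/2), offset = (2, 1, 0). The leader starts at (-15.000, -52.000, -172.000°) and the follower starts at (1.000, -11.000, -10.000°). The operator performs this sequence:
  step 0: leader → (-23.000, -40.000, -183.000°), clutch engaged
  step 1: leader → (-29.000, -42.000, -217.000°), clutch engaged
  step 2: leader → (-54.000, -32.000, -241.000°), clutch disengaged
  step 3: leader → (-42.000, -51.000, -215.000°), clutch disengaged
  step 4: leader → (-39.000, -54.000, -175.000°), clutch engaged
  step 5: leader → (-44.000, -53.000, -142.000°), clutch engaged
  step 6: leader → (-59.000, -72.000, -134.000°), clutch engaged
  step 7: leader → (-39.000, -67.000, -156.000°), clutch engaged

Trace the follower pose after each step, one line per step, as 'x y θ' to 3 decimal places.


-5.000 -7.000 -15.500
-9.000 -6.500 -32.500
-9.000 -6.500 -32.500
-9.000 -6.500 -32.500
-4.000 -6.250 -12.500
-7.000 -5.000 4.000
-20.000 -8.750 8.000
2.000 -6.500 -3.000

step 0: Δleader=(-8.000, 12.000, -11.000°), engaged; cmd=(-6.000, 4.000, -5.500°) → follower=(-5.000, -7.000, -15.500°)
step 1: Δleader=(-6.000, -2.000, -34.000°), engaged; cmd=(-4.000, 0.500, -17.000°) → follower=(-9.000, -6.500, -32.500°)
step 2: Δleader=(-25.000, 10.000, -24.000°), disengaged; cmd=(0,0,0) → follower holds at (-9.000, -6.500, -32.500°)
step 3: Δleader=(12.000, -19.000, 26.000°), disengaged; cmd=(0,0,0) → follower holds at (-9.000, -6.500, -32.500°)
step 4: Δleader=(3.000, -3.000, 40.000°), engaged; cmd=(5.000, 0.250, 20.000°) → follower=(-4.000, -6.250, -12.500°)
step 5: Δleader=(-5.000, 1.000, 33.000°), engaged; cmd=(-3.000, 1.250, 16.500°) → follower=(-7.000, -5.000, 4.000°)
step 6: Δleader=(-15.000, -19.000, 8.000°), engaged; cmd=(-13.000, -3.750, 4.000°) → follower=(-20.000, -8.750, 8.000°)
step 7: Δleader=(20.000, 5.000, -22.000°), engaged; cmd=(22.000, 2.250, -11.000°) → follower=(2.000, -6.500, -3.000°)


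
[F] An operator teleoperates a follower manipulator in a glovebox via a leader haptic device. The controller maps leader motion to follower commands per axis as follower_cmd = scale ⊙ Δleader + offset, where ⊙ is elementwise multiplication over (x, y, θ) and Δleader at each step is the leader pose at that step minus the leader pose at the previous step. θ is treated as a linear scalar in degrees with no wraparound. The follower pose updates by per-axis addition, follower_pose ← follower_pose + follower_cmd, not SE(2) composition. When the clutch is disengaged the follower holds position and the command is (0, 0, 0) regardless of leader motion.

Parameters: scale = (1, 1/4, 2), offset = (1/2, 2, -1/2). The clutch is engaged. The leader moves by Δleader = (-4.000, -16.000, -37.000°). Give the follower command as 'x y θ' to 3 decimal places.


-3.500 -2.000 -74.500

axis x: 1·-4.000 + 1/2 = -3.500
axis y: 1/4·-16.000 + 2 = -2.000
axis θ: 2·-37.000 + -1/2 = -74.500


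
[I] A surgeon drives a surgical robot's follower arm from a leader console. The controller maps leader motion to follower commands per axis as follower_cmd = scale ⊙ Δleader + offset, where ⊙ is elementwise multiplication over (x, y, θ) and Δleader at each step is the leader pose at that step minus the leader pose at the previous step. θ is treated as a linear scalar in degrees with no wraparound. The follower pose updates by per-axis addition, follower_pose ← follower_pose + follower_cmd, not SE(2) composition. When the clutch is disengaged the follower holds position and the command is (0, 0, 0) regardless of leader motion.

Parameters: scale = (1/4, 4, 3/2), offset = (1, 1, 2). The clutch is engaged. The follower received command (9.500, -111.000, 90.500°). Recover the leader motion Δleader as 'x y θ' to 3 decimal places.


axis x: (9.500 − 1) / (1/4) = 34.000
axis y: (-111.000 − 1) / (4) = -28.000
axis θ: (90.500 − 2) / (3/2) = 59.000

34.000 -28.000 59.000


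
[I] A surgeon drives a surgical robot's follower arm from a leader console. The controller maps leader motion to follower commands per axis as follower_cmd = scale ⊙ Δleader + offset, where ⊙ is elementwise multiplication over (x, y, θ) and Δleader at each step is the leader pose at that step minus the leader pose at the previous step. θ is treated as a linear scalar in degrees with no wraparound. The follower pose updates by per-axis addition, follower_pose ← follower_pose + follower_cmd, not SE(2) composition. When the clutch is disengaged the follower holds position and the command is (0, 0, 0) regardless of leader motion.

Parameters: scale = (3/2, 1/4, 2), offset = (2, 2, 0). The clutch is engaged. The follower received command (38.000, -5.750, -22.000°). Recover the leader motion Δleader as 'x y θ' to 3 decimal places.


24.000 -31.000 -11.000

axis x: (38.000 − 2) / (3/2) = 24.000
axis y: (-5.750 − 2) / (1/4) = -31.000
axis θ: (-22.000 − 0) / (2) = -11.000


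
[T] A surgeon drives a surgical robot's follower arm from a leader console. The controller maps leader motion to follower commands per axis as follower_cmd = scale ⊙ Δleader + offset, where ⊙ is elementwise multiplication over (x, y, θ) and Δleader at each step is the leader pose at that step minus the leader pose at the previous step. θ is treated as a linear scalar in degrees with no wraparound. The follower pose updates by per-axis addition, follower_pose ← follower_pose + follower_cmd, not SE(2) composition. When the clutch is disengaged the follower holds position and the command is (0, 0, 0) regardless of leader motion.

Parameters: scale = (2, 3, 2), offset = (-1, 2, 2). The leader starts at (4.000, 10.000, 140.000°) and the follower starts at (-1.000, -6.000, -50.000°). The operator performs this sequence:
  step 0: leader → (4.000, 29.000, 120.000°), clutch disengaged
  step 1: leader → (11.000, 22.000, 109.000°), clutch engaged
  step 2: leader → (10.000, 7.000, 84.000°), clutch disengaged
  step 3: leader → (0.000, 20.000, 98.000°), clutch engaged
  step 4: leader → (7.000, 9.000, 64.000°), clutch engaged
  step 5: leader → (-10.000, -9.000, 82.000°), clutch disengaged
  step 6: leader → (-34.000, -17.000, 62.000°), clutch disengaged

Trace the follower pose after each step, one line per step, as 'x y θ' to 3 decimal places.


step 0: Δleader=(0.000, 19.000, -20.000°), disengaged; cmd=(0,0,0) → follower holds at (-1.000, -6.000, -50.000°)
step 1: Δleader=(7.000, -7.000, -11.000°), engaged; cmd=(13.000, -19.000, -20.000°) → follower=(12.000, -25.000, -70.000°)
step 2: Δleader=(-1.000, -15.000, -25.000°), disengaged; cmd=(0,0,0) → follower holds at (12.000, -25.000, -70.000°)
step 3: Δleader=(-10.000, 13.000, 14.000°), engaged; cmd=(-21.000, 41.000, 30.000°) → follower=(-9.000, 16.000, -40.000°)
step 4: Δleader=(7.000, -11.000, -34.000°), engaged; cmd=(13.000, -31.000, -66.000°) → follower=(4.000, -15.000, -106.000°)
step 5: Δleader=(-17.000, -18.000, 18.000°), disengaged; cmd=(0,0,0) → follower holds at (4.000, -15.000, -106.000°)
step 6: Δleader=(-24.000, -8.000, -20.000°), disengaged; cmd=(0,0,0) → follower holds at (4.000, -15.000, -106.000°)

-1.000 -6.000 -50.000
12.000 -25.000 -70.000
12.000 -25.000 -70.000
-9.000 16.000 -40.000
4.000 -15.000 -106.000
4.000 -15.000 -106.000
4.000 -15.000 -106.000


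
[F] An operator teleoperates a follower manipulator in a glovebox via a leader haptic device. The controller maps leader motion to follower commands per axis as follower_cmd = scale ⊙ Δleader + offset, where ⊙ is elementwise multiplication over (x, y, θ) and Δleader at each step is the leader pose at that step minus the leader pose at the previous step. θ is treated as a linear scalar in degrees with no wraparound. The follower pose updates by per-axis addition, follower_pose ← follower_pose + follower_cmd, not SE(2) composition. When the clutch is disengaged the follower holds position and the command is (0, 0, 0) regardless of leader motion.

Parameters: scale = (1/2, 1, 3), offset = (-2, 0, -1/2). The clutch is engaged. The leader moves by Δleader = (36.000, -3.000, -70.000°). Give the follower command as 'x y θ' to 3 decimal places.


axis x: 1/2·36.000 + -2 = 16.000
axis y: 1·-3.000 + 0 = -3.000
axis θ: 3·-70.000 + -1/2 = -210.500

16.000 -3.000 -210.500


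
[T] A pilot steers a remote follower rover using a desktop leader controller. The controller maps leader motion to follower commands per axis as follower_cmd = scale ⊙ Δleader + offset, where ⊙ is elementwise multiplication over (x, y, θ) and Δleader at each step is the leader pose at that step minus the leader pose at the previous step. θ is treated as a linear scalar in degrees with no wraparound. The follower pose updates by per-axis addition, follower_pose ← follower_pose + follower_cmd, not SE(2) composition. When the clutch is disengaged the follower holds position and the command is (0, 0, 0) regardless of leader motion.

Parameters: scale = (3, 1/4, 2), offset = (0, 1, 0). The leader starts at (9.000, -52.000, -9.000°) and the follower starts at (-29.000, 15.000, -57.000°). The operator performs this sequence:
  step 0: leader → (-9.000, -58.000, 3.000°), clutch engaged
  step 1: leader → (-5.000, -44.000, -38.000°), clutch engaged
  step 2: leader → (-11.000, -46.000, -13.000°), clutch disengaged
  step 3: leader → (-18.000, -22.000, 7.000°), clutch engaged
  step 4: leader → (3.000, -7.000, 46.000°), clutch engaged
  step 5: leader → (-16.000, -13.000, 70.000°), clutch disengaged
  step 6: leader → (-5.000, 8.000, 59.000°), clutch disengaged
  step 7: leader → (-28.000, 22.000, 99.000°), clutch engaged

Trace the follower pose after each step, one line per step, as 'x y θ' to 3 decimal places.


step 0: Δleader=(-18.000, -6.000, 12.000°), engaged; cmd=(-54.000, -0.500, 24.000°) → follower=(-83.000, 14.500, -33.000°)
step 1: Δleader=(4.000, 14.000, -41.000°), engaged; cmd=(12.000, 4.500, -82.000°) → follower=(-71.000, 19.000, -115.000°)
step 2: Δleader=(-6.000, -2.000, 25.000°), disengaged; cmd=(0,0,0) → follower holds at (-71.000, 19.000, -115.000°)
step 3: Δleader=(-7.000, 24.000, 20.000°), engaged; cmd=(-21.000, 7.000, 40.000°) → follower=(-92.000, 26.000, -75.000°)
step 4: Δleader=(21.000, 15.000, 39.000°), engaged; cmd=(63.000, 4.750, 78.000°) → follower=(-29.000, 30.750, 3.000°)
step 5: Δleader=(-19.000, -6.000, 24.000°), disengaged; cmd=(0,0,0) → follower holds at (-29.000, 30.750, 3.000°)
step 6: Δleader=(11.000, 21.000, -11.000°), disengaged; cmd=(0,0,0) → follower holds at (-29.000, 30.750, 3.000°)
step 7: Δleader=(-23.000, 14.000, 40.000°), engaged; cmd=(-69.000, 4.500, 80.000°) → follower=(-98.000, 35.250, 83.000°)

-83.000 14.500 -33.000
-71.000 19.000 -115.000
-71.000 19.000 -115.000
-92.000 26.000 -75.000
-29.000 30.750 3.000
-29.000 30.750 3.000
-29.000 30.750 3.000
-98.000 35.250 83.000


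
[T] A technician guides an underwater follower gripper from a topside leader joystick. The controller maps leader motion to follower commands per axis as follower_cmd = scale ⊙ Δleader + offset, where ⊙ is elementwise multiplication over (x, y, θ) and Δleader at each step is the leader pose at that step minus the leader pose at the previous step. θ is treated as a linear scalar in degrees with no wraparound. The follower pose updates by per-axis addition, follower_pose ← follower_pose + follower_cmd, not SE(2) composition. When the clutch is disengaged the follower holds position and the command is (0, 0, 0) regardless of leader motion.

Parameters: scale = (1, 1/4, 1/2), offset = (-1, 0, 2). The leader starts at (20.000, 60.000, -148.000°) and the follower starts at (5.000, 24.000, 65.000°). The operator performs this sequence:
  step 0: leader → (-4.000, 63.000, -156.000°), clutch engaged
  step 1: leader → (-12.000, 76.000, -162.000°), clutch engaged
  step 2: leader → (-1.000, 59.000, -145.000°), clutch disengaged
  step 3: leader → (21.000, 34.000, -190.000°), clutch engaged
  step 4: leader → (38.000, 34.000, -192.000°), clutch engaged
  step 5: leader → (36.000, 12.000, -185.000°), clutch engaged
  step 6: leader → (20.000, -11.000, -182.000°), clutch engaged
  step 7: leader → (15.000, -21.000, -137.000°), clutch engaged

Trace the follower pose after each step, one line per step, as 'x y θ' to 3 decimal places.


step 0: Δleader=(-24.000, 3.000, -8.000°), engaged; cmd=(-25.000, 0.750, -2.000°) → follower=(-20.000, 24.750, 63.000°)
step 1: Δleader=(-8.000, 13.000, -6.000°), engaged; cmd=(-9.000, 3.250, -1.000°) → follower=(-29.000, 28.000, 62.000°)
step 2: Δleader=(11.000, -17.000, 17.000°), disengaged; cmd=(0,0,0) → follower holds at (-29.000, 28.000, 62.000°)
step 3: Δleader=(22.000, -25.000, -45.000°), engaged; cmd=(21.000, -6.250, -20.500°) → follower=(-8.000, 21.750, 41.500°)
step 4: Δleader=(17.000, 0.000, -2.000°), engaged; cmd=(16.000, 0.000, 1.000°) → follower=(8.000, 21.750, 42.500°)
step 5: Δleader=(-2.000, -22.000, 7.000°), engaged; cmd=(-3.000, -5.500, 5.500°) → follower=(5.000, 16.250, 48.000°)
step 6: Δleader=(-16.000, -23.000, 3.000°), engaged; cmd=(-17.000, -5.750, 3.500°) → follower=(-12.000, 10.500, 51.500°)
step 7: Δleader=(-5.000, -10.000, 45.000°), engaged; cmd=(-6.000, -2.500, 24.500°) → follower=(-18.000, 8.000, 76.000°)

-20.000 24.750 63.000
-29.000 28.000 62.000
-29.000 28.000 62.000
-8.000 21.750 41.500
8.000 21.750 42.500
5.000 16.250 48.000
-12.000 10.500 51.500
-18.000 8.000 76.000


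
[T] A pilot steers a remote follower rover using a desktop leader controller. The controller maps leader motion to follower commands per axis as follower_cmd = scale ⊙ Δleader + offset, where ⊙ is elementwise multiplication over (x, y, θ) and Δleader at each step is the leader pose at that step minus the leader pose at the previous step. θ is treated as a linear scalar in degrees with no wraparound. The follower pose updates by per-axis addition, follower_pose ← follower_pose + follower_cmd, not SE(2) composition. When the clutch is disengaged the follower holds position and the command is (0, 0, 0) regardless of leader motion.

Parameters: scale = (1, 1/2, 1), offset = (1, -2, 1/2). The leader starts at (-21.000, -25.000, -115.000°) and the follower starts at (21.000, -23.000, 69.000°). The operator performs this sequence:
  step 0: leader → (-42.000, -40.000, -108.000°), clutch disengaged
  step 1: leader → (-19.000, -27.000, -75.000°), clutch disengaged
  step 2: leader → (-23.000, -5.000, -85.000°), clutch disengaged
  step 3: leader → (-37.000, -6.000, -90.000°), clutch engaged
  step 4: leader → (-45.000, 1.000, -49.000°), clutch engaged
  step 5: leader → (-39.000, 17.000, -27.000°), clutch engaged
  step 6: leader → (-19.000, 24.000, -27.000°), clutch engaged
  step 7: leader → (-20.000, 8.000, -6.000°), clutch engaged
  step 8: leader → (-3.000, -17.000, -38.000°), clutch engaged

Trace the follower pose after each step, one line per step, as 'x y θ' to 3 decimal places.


step 0: Δleader=(-21.000, -15.000, 7.000°), disengaged; cmd=(0,0,0) → follower holds at (21.000, -23.000, 69.000°)
step 1: Δleader=(23.000, 13.000, 33.000°), disengaged; cmd=(0,0,0) → follower holds at (21.000, -23.000, 69.000°)
step 2: Δleader=(-4.000, 22.000, -10.000°), disengaged; cmd=(0,0,0) → follower holds at (21.000, -23.000, 69.000°)
step 3: Δleader=(-14.000, -1.000, -5.000°), engaged; cmd=(-13.000, -2.500, -4.500°) → follower=(8.000, -25.500, 64.500°)
step 4: Δleader=(-8.000, 7.000, 41.000°), engaged; cmd=(-7.000, 1.500, 41.500°) → follower=(1.000, -24.000, 106.000°)
step 5: Δleader=(6.000, 16.000, 22.000°), engaged; cmd=(7.000, 6.000, 22.500°) → follower=(8.000, -18.000, 128.500°)
step 6: Δleader=(20.000, 7.000, 0.000°), engaged; cmd=(21.000, 1.500, 0.500°) → follower=(29.000, -16.500, 129.000°)
step 7: Δleader=(-1.000, -16.000, 21.000°), engaged; cmd=(0.000, -10.000, 21.500°) → follower=(29.000, -26.500, 150.500°)
step 8: Δleader=(17.000, -25.000, -32.000°), engaged; cmd=(18.000, -14.500, -31.500°) → follower=(47.000, -41.000, 119.000°)

21.000 -23.000 69.000
21.000 -23.000 69.000
21.000 -23.000 69.000
8.000 -25.500 64.500
1.000 -24.000 106.000
8.000 -18.000 128.500
29.000 -16.500 129.000
29.000 -26.500 150.500
47.000 -41.000 119.000


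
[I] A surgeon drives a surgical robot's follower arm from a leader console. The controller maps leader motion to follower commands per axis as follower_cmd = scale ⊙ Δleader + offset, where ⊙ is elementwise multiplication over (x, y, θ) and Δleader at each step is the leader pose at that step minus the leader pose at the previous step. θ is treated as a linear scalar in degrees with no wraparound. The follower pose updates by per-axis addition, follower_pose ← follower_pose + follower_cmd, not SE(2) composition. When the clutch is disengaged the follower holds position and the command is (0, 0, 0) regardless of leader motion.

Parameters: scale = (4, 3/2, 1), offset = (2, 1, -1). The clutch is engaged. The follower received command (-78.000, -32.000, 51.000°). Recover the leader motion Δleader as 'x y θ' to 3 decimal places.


axis x: (-78.000 − 2) / (4) = -20.000
axis y: (-32.000 − 1) / (3/2) = -22.000
axis θ: (51.000 − -1) / (1) = 52.000

-20.000 -22.000 52.000


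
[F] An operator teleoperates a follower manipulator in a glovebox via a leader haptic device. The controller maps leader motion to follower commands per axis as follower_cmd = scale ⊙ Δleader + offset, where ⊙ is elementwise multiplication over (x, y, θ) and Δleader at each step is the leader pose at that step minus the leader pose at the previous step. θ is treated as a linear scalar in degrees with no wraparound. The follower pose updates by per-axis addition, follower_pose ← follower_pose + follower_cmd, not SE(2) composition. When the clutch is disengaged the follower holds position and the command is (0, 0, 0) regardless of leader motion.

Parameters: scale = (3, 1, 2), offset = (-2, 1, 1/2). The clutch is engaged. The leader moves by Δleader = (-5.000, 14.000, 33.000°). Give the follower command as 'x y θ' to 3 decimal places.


-17.000 15.000 66.500

axis x: 3·-5.000 + -2 = -17.000
axis y: 1·14.000 + 1 = 15.000
axis θ: 2·33.000 + 1/2 = 66.500


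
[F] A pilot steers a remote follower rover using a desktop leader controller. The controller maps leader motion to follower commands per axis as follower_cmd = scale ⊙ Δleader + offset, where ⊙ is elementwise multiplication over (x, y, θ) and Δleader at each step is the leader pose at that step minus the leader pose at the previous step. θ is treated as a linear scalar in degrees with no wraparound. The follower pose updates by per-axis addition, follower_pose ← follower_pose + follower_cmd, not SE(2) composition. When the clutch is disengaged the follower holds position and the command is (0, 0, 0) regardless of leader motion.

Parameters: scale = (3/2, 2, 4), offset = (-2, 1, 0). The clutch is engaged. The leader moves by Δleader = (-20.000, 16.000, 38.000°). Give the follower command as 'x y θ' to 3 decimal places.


axis x: 3/2·-20.000 + -2 = -32.000
axis y: 2·16.000 + 1 = 33.000
axis θ: 4·38.000 + 0 = 152.000

-32.000 33.000 152.000


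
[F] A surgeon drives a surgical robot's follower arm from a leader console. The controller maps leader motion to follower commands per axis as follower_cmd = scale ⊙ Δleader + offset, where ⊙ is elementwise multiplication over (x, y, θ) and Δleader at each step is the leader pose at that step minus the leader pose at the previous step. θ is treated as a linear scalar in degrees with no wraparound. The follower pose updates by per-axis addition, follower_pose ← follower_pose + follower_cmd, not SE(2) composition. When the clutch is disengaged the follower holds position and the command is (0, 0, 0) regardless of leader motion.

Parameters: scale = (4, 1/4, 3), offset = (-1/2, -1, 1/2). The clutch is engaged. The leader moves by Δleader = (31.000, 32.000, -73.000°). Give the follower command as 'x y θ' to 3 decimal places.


123.500 7.000 -218.500

axis x: 4·31.000 + -1/2 = 123.500
axis y: 1/4·32.000 + -1 = 7.000
axis θ: 3·-73.000 + 1/2 = -218.500


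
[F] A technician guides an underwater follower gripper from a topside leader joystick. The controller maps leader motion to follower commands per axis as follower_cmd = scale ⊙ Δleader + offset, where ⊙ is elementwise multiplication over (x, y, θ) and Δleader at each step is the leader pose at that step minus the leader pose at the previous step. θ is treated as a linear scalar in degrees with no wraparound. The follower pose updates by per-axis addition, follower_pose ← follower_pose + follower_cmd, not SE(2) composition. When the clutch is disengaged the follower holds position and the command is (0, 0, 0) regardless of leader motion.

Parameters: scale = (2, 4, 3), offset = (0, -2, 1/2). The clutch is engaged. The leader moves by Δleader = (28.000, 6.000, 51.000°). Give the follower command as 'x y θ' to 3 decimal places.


axis x: 2·28.000 + 0 = 56.000
axis y: 4·6.000 + -2 = 22.000
axis θ: 3·51.000 + 1/2 = 153.500

56.000 22.000 153.500


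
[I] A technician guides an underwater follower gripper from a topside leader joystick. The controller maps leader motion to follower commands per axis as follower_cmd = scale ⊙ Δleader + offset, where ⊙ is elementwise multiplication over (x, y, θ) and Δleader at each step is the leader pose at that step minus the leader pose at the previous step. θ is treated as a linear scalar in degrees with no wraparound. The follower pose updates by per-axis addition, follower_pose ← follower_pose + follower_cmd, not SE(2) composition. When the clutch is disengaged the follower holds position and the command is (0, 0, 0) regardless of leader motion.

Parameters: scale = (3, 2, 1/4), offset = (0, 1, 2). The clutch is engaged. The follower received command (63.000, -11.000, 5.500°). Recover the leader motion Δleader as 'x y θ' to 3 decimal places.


21.000 -6.000 14.000

axis x: (63.000 − 0) / (3) = 21.000
axis y: (-11.000 − 1) / (2) = -6.000
axis θ: (5.500 − 2) / (1/4) = 14.000


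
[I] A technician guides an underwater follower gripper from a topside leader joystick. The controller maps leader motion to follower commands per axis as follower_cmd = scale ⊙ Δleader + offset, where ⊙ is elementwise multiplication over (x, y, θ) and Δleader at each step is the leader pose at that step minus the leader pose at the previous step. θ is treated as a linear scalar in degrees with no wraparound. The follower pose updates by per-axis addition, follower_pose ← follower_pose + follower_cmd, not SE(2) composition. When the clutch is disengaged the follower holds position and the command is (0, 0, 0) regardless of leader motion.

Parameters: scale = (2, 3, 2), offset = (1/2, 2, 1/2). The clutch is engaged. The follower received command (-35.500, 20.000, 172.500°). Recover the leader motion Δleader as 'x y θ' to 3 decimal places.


axis x: (-35.500 − 1/2) / (2) = -18.000
axis y: (20.000 − 2) / (3) = 6.000
axis θ: (172.500 − 1/2) / (2) = 86.000

-18.000 6.000 86.000


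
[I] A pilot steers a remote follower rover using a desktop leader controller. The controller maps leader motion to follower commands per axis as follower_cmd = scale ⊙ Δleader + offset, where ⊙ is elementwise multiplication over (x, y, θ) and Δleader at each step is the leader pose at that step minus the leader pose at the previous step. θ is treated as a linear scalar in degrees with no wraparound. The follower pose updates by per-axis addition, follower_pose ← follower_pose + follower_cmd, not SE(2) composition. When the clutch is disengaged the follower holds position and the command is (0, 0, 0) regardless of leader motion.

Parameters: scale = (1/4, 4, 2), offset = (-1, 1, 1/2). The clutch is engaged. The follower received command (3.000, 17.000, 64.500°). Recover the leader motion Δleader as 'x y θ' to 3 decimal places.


16.000 4.000 32.000

axis x: (3.000 − -1) / (1/4) = 16.000
axis y: (17.000 − 1) / (4) = 4.000
axis θ: (64.500 − 1/2) / (2) = 32.000


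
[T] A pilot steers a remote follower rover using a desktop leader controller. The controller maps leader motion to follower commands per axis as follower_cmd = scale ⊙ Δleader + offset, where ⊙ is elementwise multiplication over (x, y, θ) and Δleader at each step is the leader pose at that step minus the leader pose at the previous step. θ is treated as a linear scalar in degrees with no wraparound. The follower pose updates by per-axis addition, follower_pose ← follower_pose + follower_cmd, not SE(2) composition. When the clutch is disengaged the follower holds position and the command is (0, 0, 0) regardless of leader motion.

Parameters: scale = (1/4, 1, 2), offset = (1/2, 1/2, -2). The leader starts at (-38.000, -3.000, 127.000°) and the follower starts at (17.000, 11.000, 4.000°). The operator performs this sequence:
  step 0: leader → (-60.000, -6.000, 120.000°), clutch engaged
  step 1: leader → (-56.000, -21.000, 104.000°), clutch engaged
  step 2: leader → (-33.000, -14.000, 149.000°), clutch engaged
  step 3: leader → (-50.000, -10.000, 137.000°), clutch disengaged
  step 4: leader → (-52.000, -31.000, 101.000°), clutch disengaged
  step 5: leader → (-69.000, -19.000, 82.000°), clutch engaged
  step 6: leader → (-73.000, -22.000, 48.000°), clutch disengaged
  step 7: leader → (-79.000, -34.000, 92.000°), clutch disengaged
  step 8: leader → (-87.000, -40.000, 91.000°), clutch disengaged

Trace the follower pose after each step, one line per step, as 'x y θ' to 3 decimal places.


12.000 8.500 -12.000
13.500 -6.000 -46.000
19.750 1.500 42.000
19.750 1.500 42.000
19.750 1.500 42.000
16.000 14.000 2.000
16.000 14.000 2.000
16.000 14.000 2.000
16.000 14.000 2.000

step 0: Δleader=(-22.000, -3.000, -7.000°), engaged; cmd=(-5.000, -2.500, -16.000°) → follower=(12.000, 8.500, -12.000°)
step 1: Δleader=(4.000, -15.000, -16.000°), engaged; cmd=(1.500, -14.500, -34.000°) → follower=(13.500, -6.000, -46.000°)
step 2: Δleader=(23.000, 7.000, 45.000°), engaged; cmd=(6.250, 7.500, 88.000°) → follower=(19.750, 1.500, 42.000°)
step 3: Δleader=(-17.000, 4.000, -12.000°), disengaged; cmd=(0,0,0) → follower holds at (19.750, 1.500, 42.000°)
step 4: Δleader=(-2.000, -21.000, -36.000°), disengaged; cmd=(0,0,0) → follower holds at (19.750, 1.500, 42.000°)
step 5: Δleader=(-17.000, 12.000, -19.000°), engaged; cmd=(-3.750, 12.500, -40.000°) → follower=(16.000, 14.000, 2.000°)
step 6: Δleader=(-4.000, -3.000, -34.000°), disengaged; cmd=(0,0,0) → follower holds at (16.000, 14.000, 2.000°)
step 7: Δleader=(-6.000, -12.000, 44.000°), disengaged; cmd=(0,0,0) → follower holds at (16.000, 14.000, 2.000°)
step 8: Δleader=(-8.000, -6.000, -1.000°), disengaged; cmd=(0,0,0) → follower holds at (16.000, 14.000, 2.000°)
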